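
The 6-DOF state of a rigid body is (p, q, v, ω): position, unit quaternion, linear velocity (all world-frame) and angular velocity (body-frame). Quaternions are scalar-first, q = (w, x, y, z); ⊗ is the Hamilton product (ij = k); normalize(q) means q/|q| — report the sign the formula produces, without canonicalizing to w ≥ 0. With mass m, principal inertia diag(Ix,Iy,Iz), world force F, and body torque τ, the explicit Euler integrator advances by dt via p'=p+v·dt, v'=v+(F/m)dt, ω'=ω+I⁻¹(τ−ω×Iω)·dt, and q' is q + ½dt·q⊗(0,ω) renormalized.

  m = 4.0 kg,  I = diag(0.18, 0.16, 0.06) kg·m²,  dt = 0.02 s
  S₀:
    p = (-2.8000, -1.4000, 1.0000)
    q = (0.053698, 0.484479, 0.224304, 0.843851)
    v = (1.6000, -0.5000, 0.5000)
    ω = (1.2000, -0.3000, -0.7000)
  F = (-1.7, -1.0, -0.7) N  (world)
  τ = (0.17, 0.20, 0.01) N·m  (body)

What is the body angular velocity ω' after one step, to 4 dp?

ω' = (1.2212, -0.2624, -0.6991)

ω×(Iω) gyroscopic = (-0.0210, -0.1008, 0.0072)
(τ − ω×Iω)/I = (1.0611, 1.8800, 0.0467)
ω + α·dt = (1.2212, -0.2624, -0.6991)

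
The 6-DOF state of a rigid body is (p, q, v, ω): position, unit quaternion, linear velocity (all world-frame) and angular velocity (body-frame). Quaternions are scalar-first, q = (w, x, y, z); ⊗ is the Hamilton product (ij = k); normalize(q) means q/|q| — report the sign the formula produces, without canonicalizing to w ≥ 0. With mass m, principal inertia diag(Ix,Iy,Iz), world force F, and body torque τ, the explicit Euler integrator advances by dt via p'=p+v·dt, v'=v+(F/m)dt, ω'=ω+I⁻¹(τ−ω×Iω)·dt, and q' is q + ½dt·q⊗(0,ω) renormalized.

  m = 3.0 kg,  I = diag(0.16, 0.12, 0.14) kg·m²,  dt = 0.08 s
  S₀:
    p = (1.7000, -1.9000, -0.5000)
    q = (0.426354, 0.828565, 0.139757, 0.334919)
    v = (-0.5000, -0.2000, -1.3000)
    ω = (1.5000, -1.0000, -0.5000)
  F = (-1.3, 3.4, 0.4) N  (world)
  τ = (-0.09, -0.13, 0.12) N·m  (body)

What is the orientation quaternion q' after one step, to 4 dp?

q' = (0.3878, 0.8623, 0.1589, 0.2841)

Hamilton product q⊗(0,ω) = (-0.9356310, 0.9045715, 0.4903070, -1.2513775)
q' = normalize(q + ½dt·q⊗(0,ω)) = (0.3878, 0.8623, 0.1589, 0.2841)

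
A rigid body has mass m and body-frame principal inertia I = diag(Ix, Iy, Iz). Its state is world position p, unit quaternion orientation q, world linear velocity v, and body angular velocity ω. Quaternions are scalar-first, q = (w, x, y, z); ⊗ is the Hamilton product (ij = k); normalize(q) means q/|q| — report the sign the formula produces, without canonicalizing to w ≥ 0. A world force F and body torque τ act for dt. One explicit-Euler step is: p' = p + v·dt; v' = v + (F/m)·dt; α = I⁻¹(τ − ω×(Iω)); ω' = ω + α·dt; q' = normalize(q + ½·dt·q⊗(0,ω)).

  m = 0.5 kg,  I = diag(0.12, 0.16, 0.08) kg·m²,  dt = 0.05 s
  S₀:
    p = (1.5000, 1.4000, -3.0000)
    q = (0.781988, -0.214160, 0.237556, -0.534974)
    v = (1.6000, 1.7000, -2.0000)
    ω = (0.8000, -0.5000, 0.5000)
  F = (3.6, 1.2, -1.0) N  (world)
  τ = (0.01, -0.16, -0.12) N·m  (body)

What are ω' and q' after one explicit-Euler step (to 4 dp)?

ω' = (0.7958, -0.5550, 0.4350)
q' = (0.7956, -0.2022, 0.2197, -0.5271)

ω×(Iω) gyroscopic = (0.0200, 0.0160, -0.0160)
α = I⁻¹(τ − ω×Iω) = (-0.0833, -1.1000, -1.3000)
new body rate ω' = (0.7958, -0.5550, 0.4350)
2q̇ = q⊗(0,ω) = (0.5575930, 0.4768814, -0.7118932, 0.3080292)
q + ½dt·q⊗(0,ω), renormalized = (0.7956, -0.2022, 0.2197, -0.5271)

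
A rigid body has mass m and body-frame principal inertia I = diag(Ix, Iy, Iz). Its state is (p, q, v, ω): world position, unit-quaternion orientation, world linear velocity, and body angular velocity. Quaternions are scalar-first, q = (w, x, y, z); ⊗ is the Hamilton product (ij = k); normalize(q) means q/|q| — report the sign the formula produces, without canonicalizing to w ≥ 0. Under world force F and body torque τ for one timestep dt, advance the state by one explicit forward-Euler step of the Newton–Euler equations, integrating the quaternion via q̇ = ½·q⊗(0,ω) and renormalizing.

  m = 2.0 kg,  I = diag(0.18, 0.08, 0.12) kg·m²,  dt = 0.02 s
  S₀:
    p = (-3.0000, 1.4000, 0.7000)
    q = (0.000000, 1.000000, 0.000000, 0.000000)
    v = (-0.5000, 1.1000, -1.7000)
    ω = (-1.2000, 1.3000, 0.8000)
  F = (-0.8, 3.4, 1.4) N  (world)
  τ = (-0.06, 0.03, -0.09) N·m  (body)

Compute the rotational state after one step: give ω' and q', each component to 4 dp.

ω' = (-1.2113, 1.3219, 0.7590)
q' = (0.0120, 0.9998, -0.0080, 0.0130)

angular accel α = (-0.5644, 1.0950, -2.0500)
ω' = ω + α·dt = (-1.2113, 1.3219, 0.7590)
2q̇ = q⊗(0,ω) = (1.2000000, 0.0000000, -0.8000000, 1.3000000)
q' = normalize(q + ½dt·q⊗(0,ω)) = (0.0120, 0.9998, -0.0080, 0.0130)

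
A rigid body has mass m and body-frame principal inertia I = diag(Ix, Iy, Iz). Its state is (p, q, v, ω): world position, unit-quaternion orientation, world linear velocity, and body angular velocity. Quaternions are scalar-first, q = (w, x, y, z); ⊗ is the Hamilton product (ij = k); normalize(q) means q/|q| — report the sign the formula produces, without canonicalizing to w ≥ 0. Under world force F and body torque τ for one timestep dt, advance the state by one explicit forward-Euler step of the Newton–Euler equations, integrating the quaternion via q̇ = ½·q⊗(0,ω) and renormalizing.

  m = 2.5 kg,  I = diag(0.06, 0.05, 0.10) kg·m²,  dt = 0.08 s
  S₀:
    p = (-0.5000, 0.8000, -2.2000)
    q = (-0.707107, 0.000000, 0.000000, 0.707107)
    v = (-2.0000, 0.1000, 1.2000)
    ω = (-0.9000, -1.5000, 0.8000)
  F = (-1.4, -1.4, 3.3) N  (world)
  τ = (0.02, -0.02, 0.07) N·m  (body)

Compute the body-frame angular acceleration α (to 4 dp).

ω×(Iω) gyroscopic = (-0.0600, 0.0288, -0.0135)
(τ − ω×Iω)/I = (1.3333, -0.9760, 0.8350)

α = (1.3333, -0.9760, 0.8350)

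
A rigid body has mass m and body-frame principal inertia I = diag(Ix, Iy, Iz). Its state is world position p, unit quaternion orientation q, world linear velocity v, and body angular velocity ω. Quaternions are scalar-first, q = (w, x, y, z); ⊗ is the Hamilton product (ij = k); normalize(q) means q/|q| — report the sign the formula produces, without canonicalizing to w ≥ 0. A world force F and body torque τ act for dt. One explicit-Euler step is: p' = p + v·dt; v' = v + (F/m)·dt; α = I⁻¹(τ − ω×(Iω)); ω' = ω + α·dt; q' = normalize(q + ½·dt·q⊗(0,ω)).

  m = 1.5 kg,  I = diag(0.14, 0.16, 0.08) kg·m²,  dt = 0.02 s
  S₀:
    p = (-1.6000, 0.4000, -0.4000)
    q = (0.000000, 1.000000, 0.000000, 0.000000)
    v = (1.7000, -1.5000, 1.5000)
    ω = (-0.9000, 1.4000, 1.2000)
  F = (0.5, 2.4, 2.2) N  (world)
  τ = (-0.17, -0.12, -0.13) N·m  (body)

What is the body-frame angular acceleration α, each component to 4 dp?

α = (-0.2543, -0.3450, -1.3100)

precession coupling ω×(Iω) = (-0.1344, -0.0648, -0.0252)
α = I⁻¹(τ − ω×Iω) = (-0.2543, -0.3450, -1.3100)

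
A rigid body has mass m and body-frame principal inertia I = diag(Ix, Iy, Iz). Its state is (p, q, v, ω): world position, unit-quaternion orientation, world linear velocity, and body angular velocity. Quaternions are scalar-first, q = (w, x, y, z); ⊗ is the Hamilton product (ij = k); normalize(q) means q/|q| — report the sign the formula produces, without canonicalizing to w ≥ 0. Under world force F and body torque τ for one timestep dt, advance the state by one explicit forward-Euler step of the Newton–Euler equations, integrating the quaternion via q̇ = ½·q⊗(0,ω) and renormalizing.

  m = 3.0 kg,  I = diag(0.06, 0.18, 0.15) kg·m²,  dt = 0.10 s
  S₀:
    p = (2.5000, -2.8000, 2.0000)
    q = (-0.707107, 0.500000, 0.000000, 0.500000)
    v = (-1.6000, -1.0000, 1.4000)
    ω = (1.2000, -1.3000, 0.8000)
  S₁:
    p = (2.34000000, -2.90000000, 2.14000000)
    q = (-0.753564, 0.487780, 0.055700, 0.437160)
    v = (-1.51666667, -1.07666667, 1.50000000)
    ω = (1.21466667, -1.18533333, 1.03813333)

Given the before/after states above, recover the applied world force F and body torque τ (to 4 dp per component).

v₁ − v₀ = (0.08333333, -0.07666667, 0.10000000)
F = m·Δv/dt = (2.5000, -2.3000, 3.0000)
Δω = ω₁−ω₀ = (0.01466667, 0.11466667, 0.23813333)
I·α + gyro = (0.0400, 0.1200, 0.1700)

F = (2.5000, -2.3000, 3.0000)
τ = (0.0400, 0.1200, 0.1700)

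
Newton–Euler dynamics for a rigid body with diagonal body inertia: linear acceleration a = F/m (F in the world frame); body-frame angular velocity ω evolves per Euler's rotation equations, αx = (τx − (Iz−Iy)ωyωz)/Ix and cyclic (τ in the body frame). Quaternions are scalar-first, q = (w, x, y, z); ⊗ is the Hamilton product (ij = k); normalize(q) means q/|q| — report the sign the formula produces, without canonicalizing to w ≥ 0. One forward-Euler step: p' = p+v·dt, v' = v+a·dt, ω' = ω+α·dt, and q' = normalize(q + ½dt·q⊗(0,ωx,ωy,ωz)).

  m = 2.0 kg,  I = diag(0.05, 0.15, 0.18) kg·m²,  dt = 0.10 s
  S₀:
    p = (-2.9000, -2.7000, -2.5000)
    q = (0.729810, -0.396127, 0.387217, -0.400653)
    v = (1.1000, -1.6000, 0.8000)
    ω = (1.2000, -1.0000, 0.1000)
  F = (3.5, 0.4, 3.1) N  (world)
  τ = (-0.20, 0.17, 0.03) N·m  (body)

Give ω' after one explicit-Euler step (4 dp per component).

α = I⁻¹(τ − ω×Iω) = (-3.9400, 1.2373, 0.8333)
ω' = ω + α·dt = (0.8060, -0.8763, 0.1833)

ω' = (0.8060, -0.8763, 0.1833)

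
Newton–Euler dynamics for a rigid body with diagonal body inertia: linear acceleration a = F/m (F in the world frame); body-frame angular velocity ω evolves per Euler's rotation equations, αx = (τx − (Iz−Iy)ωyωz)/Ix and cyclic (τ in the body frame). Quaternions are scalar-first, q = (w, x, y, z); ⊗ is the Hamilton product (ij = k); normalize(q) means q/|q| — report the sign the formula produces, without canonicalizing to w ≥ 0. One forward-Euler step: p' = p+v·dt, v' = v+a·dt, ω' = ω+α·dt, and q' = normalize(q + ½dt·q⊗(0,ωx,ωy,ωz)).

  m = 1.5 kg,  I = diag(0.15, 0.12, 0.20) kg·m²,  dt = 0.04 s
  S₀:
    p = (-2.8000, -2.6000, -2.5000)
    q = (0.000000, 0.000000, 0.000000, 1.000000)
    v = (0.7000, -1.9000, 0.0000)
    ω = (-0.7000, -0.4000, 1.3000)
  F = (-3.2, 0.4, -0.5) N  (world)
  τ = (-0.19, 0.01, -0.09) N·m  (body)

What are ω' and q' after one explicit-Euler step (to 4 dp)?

ω' = (-0.7396, -0.4118, 1.2837)
q' = (-0.0260, 0.0080, -0.0140, 0.9995)

precession coupling ω×(Iω) = (-0.0416, 0.0455, -0.0084)
α = I⁻¹(τ − ω×Iω) = (-0.9893, -0.2958, -0.4080)
ω + α·dt = (-0.7396, -0.4118, 1.2837)
2q̇ = q⊗(0,ω) = (-1.3000000, 0.4000000, -0.7000000, 0.0000000)
updated quaternion q' = (-0.0260, 0.0080, -0.0140, 0.9995)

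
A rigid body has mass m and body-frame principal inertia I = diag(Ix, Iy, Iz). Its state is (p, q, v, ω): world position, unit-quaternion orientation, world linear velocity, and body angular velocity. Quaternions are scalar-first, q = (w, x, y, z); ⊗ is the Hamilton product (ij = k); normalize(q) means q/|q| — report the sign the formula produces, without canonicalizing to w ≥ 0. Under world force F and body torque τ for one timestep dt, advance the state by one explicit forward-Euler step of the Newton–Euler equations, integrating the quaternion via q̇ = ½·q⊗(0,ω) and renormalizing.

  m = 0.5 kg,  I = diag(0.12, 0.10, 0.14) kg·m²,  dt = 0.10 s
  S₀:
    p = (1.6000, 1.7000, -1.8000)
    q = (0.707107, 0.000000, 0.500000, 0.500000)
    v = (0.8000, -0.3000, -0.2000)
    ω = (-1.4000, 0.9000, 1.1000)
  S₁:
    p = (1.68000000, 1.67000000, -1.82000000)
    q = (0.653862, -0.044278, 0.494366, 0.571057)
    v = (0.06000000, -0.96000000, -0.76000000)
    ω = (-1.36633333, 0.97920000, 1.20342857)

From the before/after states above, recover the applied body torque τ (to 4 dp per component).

τ = (0.0800, 0.1100, 0.1700)

Δω = ω₁−ω₀ = (0.03366667, 0.07920000, 0.10342857)
gyro term ω₀×Iω₀ = (0.0396, 0.0308, 0.0252)
I·α + gyro = (0.0800, 0.1100, 0.1700)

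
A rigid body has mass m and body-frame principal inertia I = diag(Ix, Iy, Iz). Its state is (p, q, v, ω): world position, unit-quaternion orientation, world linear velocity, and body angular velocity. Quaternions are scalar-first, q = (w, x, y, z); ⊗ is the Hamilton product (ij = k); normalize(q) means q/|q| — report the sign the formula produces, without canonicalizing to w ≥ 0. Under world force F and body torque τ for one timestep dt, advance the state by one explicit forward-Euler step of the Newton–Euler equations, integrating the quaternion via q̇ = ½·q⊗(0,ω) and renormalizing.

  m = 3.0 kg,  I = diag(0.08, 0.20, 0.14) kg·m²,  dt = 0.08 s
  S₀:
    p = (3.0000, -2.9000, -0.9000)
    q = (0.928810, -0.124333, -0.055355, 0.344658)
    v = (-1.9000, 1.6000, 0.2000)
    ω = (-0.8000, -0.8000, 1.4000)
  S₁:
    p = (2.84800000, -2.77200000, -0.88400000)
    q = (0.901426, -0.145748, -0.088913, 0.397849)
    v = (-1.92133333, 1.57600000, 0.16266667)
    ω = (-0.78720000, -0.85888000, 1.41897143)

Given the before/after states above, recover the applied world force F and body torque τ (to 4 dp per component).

F = (-0.8000, -0.9000, -1.4000)
τ = (0.0800, -0.0800, 0.1100)

velocity change Δv = (-0.02133333, -0.02400000, -0.03733333)
F = m·Δv/dt = (-0.8000, -0.9000, -1.4000)
rate change Δω = (0.01280000, -0.05888000, 0.01897143)
precession coupling = (0.0672, 0.0672, 0.0768)
applied torque τ = (0.0800, -0.0800, 0.1100)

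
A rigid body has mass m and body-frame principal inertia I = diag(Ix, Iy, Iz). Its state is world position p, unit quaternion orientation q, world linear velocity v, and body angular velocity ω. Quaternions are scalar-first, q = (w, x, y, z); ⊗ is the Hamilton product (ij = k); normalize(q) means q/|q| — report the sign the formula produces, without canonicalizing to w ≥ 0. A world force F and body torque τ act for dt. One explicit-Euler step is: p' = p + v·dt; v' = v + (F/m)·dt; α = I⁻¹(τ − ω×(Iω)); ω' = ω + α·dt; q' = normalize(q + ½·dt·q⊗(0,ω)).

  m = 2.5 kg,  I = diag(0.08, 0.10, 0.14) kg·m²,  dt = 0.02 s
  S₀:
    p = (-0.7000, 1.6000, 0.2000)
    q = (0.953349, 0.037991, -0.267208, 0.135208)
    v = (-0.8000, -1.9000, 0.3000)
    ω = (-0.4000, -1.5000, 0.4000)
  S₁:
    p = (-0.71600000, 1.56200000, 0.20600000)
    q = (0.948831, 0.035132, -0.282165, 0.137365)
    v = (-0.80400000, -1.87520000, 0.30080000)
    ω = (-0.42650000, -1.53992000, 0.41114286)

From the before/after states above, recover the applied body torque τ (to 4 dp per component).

Δω = ω₁−ω₀ = (-0.02650000, -0.03992000, 0.01114286)
precession coupling = (-0.0240, 0.0096, 0.0120)
applied torque τ = (-0.1300, -0.1900, 0.0900)

τ = (-0.1300, -0.1900, 0.0900)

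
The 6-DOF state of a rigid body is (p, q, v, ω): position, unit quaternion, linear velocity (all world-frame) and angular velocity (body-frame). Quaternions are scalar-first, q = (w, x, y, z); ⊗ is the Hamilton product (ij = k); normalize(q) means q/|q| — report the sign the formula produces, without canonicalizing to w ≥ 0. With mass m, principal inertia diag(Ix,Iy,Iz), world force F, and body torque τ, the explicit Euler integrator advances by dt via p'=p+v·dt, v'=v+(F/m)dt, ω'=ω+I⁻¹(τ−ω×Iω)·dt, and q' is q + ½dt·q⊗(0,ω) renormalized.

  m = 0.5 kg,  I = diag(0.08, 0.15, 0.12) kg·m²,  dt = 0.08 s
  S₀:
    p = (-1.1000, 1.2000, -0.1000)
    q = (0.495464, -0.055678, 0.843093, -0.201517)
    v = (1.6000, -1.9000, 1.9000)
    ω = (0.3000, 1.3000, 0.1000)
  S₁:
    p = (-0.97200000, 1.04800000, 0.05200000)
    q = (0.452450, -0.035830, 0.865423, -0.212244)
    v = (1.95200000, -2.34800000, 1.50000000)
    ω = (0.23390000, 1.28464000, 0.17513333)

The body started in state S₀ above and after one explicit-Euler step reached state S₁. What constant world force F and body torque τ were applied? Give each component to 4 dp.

rate change Δω = (-0.06610000, -0.01536000, 0.07513333)
τ = I·(Δω/dt) + ω₀×(Iω₀) = (-0.0700, -0.0300, 0.1400)
v₁ − v₀ = (0.35200000, -0.44800000, -0.40000000)
applied force F = (2.2000, -2.8000, -2.5000)

F = (2.2000, -2.8000, -2.5000)
τ = (-0.0700, -0.0300, 0.1400)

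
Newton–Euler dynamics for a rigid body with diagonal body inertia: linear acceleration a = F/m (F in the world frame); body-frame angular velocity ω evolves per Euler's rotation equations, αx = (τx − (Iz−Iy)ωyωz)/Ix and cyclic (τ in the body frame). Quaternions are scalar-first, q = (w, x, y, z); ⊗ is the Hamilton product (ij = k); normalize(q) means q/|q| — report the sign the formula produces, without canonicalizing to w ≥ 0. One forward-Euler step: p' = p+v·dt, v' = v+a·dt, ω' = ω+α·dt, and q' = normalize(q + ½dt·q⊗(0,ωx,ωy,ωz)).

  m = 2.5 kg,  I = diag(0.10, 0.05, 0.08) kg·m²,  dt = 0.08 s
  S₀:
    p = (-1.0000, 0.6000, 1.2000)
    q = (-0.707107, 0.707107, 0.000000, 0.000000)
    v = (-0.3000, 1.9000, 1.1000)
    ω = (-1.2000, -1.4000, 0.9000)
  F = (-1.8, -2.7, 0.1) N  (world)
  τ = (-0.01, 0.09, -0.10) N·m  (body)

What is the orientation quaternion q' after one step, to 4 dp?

q' = (-0.6709, 0.7386, 0.0141, -0.0648)

q⊗(0,ω) = (0.8485284, 0.8485284, 0.3535535, -1.6263461)
updated quaternion q' = (-0.6709, 0.7386, 0.0141, -0.0648)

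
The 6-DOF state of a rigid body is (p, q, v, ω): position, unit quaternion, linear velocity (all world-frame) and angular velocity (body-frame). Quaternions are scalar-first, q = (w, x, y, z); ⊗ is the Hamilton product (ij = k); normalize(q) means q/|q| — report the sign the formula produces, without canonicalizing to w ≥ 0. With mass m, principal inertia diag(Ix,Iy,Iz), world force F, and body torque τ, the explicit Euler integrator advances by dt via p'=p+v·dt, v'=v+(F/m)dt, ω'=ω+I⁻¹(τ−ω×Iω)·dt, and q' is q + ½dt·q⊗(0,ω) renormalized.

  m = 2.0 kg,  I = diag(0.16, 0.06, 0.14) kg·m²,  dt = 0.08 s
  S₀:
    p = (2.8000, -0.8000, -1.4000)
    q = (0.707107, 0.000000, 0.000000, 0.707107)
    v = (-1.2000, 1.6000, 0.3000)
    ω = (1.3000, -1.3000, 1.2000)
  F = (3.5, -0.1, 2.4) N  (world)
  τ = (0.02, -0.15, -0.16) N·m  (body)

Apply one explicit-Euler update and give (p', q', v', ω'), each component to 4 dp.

ω×(Iω) gyroscopic = (-0.1248, 0.0312, 0.1690)
(τ − ω×Iω)/I = (0.9050, -3.0200, -2.3500)
ω + α·dt = (1.3724, -1.5416, 1.0120)
q⊗(0,ω) = (-0.8485284, 1.8384782, 0.0000000, 0.8485284)
updated quaternion q' = (0.6706, 0.0733, 0.0000, 0.7382)
linear accel F/m = (1.7500, -0.0500, 1.2000)
p' = p + v·dt = (2.7040, -0.6720, -1.3760)
v + (F/m)dt = (-1.0600, 1.5960, 0.3960)

p' = (2.7040, -0.6720, -1.3760)
q' = (0.6706, 0.0733, 0.0000, 0.7382)
v' = (-1.0600, 1.5960, 0.3960)
ω' = (1.3724, -1.5416, 1.0120)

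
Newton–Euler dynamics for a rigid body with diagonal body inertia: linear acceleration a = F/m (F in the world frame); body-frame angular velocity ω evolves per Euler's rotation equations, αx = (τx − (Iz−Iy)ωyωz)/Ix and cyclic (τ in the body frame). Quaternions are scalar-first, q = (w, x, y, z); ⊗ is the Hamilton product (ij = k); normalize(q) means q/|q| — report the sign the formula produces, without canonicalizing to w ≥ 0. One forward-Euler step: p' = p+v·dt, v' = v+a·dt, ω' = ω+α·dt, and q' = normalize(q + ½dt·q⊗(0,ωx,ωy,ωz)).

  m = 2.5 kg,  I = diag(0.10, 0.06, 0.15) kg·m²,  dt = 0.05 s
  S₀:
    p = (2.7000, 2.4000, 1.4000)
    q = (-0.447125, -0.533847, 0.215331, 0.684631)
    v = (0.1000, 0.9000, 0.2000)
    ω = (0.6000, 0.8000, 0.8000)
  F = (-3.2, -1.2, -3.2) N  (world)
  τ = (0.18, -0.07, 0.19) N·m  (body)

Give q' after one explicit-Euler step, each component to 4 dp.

2q̇ = q⊗(0,ω) = (-0.3996614, -0.6437150, 0.4801562, -0.9139762)
q + ½dt·q⊗(0,ω), renormalized = (-0.4569, -0.5497, 0.2272, 0.6614)

q' = (-0.4569, -0.5497, 0.2272, 0.6614)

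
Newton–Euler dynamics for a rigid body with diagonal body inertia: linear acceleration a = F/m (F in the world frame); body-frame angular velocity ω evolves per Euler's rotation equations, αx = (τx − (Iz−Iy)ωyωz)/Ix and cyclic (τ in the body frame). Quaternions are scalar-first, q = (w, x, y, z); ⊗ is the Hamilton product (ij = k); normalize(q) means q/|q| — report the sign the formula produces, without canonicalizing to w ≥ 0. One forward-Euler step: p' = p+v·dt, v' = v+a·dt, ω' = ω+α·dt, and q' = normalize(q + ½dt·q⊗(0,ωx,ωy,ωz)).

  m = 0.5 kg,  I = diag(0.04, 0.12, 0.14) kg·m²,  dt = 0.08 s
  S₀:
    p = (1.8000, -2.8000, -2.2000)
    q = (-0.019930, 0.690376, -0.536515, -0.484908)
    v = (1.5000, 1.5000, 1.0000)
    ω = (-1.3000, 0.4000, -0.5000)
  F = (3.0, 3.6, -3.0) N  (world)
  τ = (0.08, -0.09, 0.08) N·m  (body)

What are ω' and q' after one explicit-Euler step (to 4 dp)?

angular accel α = (2.1000, -0.2083, 0.8686)
ω' = ω + α·dt = (-1.1320, 0.3833, -0.4305)
q⊗(0,ω) = (0.8696408, 0.4881297, 0.9675964, -0.4113541)
q + ½dt·q⊗(0,ω), renormalized = (0.0148, 0.7087, -0.4970, -0.5005)

ω' = (-1.1320, 0.3833, -0.4305)
q' = (0.0148, 0.7087, -0.4970, -0.5005)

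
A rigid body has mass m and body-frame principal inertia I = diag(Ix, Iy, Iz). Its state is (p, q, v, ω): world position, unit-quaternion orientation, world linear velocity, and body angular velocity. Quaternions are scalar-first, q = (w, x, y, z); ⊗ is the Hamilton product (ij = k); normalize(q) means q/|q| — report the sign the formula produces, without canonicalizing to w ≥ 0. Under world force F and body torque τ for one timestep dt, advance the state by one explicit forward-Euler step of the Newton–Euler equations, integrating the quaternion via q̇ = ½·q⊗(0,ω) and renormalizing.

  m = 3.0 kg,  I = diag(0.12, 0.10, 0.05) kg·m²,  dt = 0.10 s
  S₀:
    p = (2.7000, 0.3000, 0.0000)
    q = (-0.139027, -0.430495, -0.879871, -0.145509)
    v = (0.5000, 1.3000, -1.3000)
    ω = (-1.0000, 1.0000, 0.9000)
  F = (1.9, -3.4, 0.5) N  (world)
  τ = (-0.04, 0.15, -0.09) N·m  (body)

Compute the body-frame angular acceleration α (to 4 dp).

α = (0.0417, 2.1300, -2.2000)

precession coupling ω×(Iω) = (-0.0450, -0.0630, 0.0200)
(τ − ω×Iω)/I = (0.0417, 2.1300, -2.2000)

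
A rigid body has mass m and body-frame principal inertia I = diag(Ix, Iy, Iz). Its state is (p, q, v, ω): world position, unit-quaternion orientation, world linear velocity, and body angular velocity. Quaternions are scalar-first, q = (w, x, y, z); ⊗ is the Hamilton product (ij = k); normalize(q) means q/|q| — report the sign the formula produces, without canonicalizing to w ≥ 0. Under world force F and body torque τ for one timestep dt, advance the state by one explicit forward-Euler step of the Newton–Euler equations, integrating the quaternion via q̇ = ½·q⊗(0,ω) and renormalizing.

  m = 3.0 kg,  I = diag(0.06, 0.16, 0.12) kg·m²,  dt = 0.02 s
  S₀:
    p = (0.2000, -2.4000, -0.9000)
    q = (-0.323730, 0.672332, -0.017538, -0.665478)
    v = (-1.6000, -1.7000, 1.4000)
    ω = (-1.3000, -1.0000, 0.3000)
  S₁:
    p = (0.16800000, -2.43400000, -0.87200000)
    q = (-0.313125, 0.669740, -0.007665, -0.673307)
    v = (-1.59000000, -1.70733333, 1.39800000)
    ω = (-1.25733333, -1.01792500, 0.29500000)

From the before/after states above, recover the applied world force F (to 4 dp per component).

F = (1.5000, -1.1000, -0.3000)

v₁ − v₀ = (0.01000000, -0.00733333, -0.00200000)
applied force F = (1.5000, -1.1000, -0.3000)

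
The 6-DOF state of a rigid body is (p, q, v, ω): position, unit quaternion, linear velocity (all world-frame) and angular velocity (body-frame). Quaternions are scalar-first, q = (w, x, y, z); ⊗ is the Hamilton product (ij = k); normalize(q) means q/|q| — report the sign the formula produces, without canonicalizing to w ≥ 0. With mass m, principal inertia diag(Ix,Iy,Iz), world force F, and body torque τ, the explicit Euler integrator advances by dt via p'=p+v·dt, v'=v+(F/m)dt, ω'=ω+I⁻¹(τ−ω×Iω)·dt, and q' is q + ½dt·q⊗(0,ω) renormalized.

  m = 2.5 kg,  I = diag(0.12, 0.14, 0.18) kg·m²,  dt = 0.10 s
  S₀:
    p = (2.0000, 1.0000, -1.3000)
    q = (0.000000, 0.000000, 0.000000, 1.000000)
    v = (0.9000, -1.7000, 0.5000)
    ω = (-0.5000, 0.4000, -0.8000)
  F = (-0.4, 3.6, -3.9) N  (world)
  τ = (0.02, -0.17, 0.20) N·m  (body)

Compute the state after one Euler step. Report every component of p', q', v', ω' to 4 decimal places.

a = (-0.1600, 1.4400, -1.5600)
new position p' = (2.0900, 0.8300, -1.2500)
new velocity v' = (0.8840, -1.5560, 0.3440)
α = I⁻¹(τ − ω×Iω) = (0.2733, -1.0429, 1.1333)
new body rate ω' = (-0.4727, 0.2957, -0.6867)
2q̇ = q⊗(0,ω) = (0.8000000, -0.4000000, -0.5000000, 0.0000000)
q' = normalize(q + ½dt·q⊗(0,ω)) = (0.0399, -0.0200, -0.0250, 0.9987)

p' = (2.0900, 0.8300, -1.2500)
q' = (0.0399, -0.0200, -0.0250, 0.9987)
v' = (0.8840, -1.5560, 0.3440)
ω' = (-0.4727, 0.2957, -0.6867)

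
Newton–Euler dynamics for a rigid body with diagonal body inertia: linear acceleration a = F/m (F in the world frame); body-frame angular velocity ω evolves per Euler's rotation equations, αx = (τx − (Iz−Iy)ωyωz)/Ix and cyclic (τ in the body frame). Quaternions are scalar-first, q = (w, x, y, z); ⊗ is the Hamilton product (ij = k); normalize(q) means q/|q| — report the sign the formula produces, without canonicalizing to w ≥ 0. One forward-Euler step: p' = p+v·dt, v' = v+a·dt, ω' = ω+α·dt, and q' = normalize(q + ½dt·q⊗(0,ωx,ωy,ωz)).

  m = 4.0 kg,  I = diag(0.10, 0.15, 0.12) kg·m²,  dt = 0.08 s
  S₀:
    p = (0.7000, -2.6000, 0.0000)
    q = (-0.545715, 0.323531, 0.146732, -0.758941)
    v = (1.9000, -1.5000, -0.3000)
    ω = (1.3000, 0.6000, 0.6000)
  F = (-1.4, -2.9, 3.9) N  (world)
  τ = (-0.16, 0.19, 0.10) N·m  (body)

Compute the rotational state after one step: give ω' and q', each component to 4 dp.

gyro term ω×Iω = (-0.0108, -0.0156, 0.0390)
angular accel α = (-1.4920, 1.3707, 0.5083)
ω' = ω + α·dt = (1.1806, 0.7097, 0.6407)
q⊗(0,ω) = (-0.0532649, -0.1660257, -1.5081709, -0.3240620)
updated quaternion q' = (-0.5468, 0.3163, 0.0862, -0.7704)

ω' = (1.1806, 0.7097, 0.6407)
q' = (-0.5468, 0.3163, 0.0862, -0.7704)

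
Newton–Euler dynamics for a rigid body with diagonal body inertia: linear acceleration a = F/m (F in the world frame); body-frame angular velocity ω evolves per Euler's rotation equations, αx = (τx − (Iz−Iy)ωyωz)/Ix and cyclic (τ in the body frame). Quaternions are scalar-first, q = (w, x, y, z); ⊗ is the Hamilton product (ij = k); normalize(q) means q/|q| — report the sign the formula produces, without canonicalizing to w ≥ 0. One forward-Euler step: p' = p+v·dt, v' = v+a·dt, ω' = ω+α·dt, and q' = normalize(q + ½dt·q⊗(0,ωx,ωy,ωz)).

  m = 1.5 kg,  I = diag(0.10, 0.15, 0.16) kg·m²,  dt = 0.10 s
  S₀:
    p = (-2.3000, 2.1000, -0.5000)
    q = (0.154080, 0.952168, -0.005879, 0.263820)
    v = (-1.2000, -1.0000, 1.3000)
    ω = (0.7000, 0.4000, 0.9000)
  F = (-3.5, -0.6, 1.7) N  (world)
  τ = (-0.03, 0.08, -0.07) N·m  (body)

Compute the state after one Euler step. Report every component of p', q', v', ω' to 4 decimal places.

a = (-2.3333, -0.4000, 1.1333)
p + v·dt = (-2.4200, 2.0000, -0.3700)
v + (F/m)dt = (-1.4333, -1.0400, 1.4133)
α = I⁻¹(τ − ω×Iω) = (-0.3360, 0.7853, -0.5250)
ω' = ω + α·dt = (0.6664, 0.4785, 0.8475)
q⊗(0,ω) = (-0.9016040, -0.0029631, -0.6106452, 0.5236545)
updated quaternion q' = (0.1088, 0.9503, -0.0363, 0.2895)

p' = (-2.4200, 2.0000, -0.3700)
q' = (0.1088, 0.9503, -0.0363, 0.2895)
v' = (-1.4333, -1.0400, 1.4133)
ω' = (0.6664, 0.4785, 0.8475)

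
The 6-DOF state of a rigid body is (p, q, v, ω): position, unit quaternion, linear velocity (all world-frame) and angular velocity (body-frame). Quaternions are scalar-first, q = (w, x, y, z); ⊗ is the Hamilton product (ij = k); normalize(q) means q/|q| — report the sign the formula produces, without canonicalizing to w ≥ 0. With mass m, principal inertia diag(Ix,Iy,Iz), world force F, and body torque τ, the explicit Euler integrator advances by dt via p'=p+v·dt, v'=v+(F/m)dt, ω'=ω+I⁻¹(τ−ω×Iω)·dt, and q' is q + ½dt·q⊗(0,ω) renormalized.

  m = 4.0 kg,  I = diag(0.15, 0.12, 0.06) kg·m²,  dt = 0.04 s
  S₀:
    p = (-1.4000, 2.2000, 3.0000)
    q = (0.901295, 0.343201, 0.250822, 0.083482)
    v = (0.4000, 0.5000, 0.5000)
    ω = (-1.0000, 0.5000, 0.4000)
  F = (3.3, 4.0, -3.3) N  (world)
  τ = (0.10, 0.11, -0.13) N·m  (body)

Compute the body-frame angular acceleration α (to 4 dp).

ω×(Iω) gyroscopic = (-0.0120, -0.0360, 0.0150)
(τ − ω×Iω)/I = (0.7467, 1.2167, -2.4167)

α = (0.7467, 1.2167, -2.4167)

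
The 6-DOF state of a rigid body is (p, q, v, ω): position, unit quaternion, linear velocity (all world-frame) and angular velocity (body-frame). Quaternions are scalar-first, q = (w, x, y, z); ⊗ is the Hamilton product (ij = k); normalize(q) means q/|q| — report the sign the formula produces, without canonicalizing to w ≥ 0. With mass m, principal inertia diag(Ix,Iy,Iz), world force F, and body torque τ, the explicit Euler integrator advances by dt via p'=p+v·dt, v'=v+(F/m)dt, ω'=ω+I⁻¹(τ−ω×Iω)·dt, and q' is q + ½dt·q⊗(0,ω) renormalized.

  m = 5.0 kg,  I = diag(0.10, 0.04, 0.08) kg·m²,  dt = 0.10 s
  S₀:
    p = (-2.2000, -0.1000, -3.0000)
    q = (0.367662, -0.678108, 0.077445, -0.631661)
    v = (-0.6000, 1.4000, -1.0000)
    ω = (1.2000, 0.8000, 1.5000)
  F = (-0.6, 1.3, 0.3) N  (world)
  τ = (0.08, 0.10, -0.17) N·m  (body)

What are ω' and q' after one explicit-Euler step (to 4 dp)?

precession coupling ω×(Iω) = (0.0480, 0.0360, -0.0576)
angular accel α = (0.3200, 1.6000, -1.4050)
ω + α·dt = (1.2320, 0.9600, 1.3595)
2q̇ = q⊗(0,ω) = (1.6992651, 1.0626907, 0.5532984, -0.0839274)
q + ½dt·q⊗(0,ω), renormalized = (0.4502, -0.6216, 0.1045, -0.6324)

ω' = (1.2320, 0.9600, 1.3595)
q' = (0.4502, -0.6216, 0.1045, -0.6324)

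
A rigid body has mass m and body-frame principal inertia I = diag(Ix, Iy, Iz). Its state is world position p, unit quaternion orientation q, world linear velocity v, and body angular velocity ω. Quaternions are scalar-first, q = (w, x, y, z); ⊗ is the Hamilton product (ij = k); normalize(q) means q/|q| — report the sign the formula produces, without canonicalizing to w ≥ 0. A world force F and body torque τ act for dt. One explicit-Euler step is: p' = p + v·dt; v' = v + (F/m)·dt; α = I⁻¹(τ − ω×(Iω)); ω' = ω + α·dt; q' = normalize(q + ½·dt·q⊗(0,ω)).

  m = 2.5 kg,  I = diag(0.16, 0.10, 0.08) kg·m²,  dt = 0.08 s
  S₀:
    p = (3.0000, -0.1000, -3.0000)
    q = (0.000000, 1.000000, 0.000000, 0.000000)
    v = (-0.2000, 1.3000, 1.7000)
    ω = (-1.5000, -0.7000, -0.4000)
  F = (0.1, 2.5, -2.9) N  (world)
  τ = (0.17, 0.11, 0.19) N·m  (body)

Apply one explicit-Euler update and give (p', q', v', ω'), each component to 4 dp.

ω×(Iω) gyroscopic = (-0.0056, 0.0480, -0.0630)
(τ − ω×Iω)/I = (1.0975, 0.6200, 3.1625)
ω' = ω + α·dt = (-1.4122, -0.6504, -0.1470)
Hamilton product q⊗(0,ω) = (1.5000000, 0.0000000, 0.4000000, -0.7000000)
q' = normalize(q + ½dt·q⊗(0,ω)) = (0.0599, 0.9977, 0.0160, -0.0279)
a = (0.0400, 1.0000, -1.1600)
p' = p + v·dt = (2.9840, 0.0040, -2.8640)
v + (F/m)dt = (-0.1968, 1.3800, 1.6072)

p' = (2.9840, 0.0040, -2.8640)
q' = (0.0599, 0.9977, 0.0160, -0.0279)
v' = (-0.1968, 1.3800, 1.6072)
ω' = (-1.4122, -0.6504, -0.1470)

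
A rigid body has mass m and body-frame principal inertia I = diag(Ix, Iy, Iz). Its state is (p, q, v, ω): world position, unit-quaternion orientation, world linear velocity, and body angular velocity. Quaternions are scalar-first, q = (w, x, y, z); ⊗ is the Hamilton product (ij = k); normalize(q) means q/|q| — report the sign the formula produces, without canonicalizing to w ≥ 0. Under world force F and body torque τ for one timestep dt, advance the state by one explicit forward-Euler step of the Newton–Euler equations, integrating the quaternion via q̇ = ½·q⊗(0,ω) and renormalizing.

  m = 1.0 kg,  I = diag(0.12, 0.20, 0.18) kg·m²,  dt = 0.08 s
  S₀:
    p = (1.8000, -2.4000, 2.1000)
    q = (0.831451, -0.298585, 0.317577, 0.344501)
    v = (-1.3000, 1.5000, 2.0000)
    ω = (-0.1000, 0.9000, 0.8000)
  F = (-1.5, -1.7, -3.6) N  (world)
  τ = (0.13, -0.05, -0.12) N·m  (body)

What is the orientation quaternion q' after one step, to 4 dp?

q' = (0.8069, -0.3038, 0.3553, 0.3612)

q⊗(0,ω) = (-0.5912786, -0.1391344, 0.9527238, 0.4281920)
q + ½dt·q⊗(0,ω), renormalized = (0.8069, -0.3038, 0.3553, 0.3612)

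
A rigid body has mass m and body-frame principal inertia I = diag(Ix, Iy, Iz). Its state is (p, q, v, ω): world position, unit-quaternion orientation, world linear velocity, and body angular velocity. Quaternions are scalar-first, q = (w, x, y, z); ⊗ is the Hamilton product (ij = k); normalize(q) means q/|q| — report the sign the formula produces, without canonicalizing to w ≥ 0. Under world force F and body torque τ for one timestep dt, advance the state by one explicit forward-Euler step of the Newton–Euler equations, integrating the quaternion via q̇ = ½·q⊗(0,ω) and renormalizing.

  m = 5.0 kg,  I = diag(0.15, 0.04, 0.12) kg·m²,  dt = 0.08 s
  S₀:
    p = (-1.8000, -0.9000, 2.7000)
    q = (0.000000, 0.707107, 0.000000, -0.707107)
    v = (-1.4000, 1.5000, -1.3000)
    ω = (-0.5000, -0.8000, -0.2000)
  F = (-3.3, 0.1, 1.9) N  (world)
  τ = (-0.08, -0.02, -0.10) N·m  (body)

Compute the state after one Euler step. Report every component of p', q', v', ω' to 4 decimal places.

p' = (-1.9120, -0.7800, 2.5960)
q' = (0.0085, 0.6840, 0.0198, -0.7292)
v' = (-1.4528, 1.5016, -1.2696)
ω' = (-0.5495, -0.8460, -0.2373)

a = F/m = (-0.6600, 0.0200, 0.3800)
new position p' = (-1.9120, -0.7800, 2.5960)
v' = v + a·dt = (-1.4528, 1.5016, -1.2696)
gyro term ω×Iω = (0.0128, 0.0030, -0.0440)
angular accel α = (-0.6187, -0.5750, -0.4667)
ω + α·dt = (-0.5495, -0.8460, -0.2373)
2q̇ = q⊗(0,ω) = (0.2121321, -0.5656856, 0.4949749, -0.5656856)
q' = normalize(q + ½dt·q⊗(0,ω)) = (0.0085, 0.6840, 0.0198, -0.7292)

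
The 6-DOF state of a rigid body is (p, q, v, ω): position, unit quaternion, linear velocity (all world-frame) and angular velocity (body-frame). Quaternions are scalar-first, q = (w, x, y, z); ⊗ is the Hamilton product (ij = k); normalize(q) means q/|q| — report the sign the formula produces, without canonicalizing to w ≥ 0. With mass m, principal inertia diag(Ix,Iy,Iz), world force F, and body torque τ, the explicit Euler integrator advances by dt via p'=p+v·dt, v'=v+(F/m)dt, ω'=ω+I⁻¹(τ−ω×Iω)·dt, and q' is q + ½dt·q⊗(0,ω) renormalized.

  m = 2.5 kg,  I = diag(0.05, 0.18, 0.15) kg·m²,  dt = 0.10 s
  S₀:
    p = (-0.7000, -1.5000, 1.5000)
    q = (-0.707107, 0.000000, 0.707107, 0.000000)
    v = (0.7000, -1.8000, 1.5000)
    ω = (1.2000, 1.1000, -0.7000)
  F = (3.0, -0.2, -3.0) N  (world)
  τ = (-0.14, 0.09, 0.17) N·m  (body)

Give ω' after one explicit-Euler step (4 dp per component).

ω×(Iω) gyroscopic = (0.0231, 0.0840, 0.1716)
angular accel α = (-3.2620, 0.0333, -0.0107)
ω + α·dt = (0.8738, 1.1033, -0.7011)

ω' = (0.8738, 1.1033, -0.7011)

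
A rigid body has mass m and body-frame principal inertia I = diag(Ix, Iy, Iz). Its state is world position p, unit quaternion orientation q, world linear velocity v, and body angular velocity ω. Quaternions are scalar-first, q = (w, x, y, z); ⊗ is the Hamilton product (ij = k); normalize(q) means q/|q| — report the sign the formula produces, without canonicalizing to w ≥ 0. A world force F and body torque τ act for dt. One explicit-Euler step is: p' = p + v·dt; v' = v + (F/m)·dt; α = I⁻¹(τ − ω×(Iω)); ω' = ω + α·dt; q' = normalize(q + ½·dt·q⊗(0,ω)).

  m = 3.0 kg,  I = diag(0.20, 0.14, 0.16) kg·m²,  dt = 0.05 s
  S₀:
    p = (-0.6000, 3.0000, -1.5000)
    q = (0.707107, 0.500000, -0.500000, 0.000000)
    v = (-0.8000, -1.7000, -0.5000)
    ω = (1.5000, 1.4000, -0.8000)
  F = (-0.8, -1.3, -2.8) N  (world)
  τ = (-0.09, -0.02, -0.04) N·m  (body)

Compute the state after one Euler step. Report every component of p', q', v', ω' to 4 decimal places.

p' = (-0.6400, 2.9150, -1.5250)
q' = (0.7048, 0.5357, -0.4645, 0.0221)
v' = (-0.8133, -1.7217, -0.5467)
ω' = (1.4831, 1.4100, -0.7731)

p' = p + v·dt = (-0.6400, 2.9150, -1.5250)
v' = v + a·dt = (-0.8133, -1.7217, -0.5467)
ω×(Iω) gyroscopic = (-0.0224, -0.0480, -0.1260)
(τ − ω×Iω)/I = (-0.3380, 0.2000, 0.5375)
ω' = ω + α·dt = (1.4831, 1.4100, -0.7731)
Hamilton product q⊗(0,ω) = (-0.0500000, 1.4606605, 1.3899498, 0.8843144)
q + ½dt·q⊗(0,ω), renormalized = (0.7048, 0.5357, -0.4645, 0.0221)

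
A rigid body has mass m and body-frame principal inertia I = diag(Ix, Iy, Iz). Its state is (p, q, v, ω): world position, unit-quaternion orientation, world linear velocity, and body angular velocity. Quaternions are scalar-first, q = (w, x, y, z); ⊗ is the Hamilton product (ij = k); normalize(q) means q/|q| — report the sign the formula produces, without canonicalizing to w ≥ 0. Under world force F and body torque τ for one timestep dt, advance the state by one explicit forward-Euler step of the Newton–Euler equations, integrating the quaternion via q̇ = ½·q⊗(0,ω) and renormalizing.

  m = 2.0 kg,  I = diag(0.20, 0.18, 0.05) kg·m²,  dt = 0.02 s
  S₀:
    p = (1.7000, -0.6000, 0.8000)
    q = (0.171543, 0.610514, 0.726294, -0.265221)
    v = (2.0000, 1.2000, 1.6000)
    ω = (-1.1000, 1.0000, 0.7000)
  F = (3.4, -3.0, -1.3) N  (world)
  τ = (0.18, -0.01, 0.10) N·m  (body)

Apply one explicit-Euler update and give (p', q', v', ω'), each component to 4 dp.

p' = (1.7400, -0.5760, 0.8320)
q' = (0.1728, 0.6163, 0.7266, -0.2499)
v' = (2.0340, 1.1700, 1.5870)
ω' = (-1.0729, 1.0117, 0.7312)

a = F/m = (1.7000, -1.5000, -0.6500)
p' = p + v·dt = (1.7400, -0.5760, 0.8320)
new velocity v' = (2.0340, 1.1700, 1.5870)
α = I⁻¹(τ − ω×Iω) = (1.3550, 0.5861, 1.5600)
ω' = ω + α·dt = (-1.0729, 1.0117, 0.7312)
q⊗(0,ω) = (0.1309261, 0.5849295, 0.0359263, 1.5295175)
q + ½dt·q⊗(0,ω), renormalized = (0.1728, 0.6163, 0.7266, -0.2499)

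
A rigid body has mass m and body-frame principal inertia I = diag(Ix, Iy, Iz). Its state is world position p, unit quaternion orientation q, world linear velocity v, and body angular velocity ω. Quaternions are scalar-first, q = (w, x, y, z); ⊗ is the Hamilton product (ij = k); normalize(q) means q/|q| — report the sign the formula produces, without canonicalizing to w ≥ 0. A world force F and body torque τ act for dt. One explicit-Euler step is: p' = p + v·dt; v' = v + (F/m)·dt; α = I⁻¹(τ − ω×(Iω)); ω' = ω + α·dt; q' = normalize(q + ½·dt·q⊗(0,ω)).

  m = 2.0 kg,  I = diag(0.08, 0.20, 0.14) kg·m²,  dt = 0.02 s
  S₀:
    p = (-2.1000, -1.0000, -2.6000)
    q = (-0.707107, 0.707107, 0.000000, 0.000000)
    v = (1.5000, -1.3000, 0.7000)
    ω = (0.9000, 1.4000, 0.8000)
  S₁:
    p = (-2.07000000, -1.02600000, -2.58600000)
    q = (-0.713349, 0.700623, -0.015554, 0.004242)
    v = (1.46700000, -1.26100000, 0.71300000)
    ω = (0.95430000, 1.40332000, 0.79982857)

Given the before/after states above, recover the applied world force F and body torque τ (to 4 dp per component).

rate change Δω = (0.05430000, 0.00332000, -0.00017143)
gyro term ω₀×Iω₀ = (-0.0672, -0.0432, 0.1512)
I·α + gyro = (0.1500, -0.0100, 0.1500)
velocity change Δv = (-0.03300000, 0.03900000, 0.01300000)
applied force F = (-3.3000, 3.9000, 1.3000)

F = (-3.3000, 3.9000, 1.3000)
τ = (0.1500, -0.0100, 0.1500)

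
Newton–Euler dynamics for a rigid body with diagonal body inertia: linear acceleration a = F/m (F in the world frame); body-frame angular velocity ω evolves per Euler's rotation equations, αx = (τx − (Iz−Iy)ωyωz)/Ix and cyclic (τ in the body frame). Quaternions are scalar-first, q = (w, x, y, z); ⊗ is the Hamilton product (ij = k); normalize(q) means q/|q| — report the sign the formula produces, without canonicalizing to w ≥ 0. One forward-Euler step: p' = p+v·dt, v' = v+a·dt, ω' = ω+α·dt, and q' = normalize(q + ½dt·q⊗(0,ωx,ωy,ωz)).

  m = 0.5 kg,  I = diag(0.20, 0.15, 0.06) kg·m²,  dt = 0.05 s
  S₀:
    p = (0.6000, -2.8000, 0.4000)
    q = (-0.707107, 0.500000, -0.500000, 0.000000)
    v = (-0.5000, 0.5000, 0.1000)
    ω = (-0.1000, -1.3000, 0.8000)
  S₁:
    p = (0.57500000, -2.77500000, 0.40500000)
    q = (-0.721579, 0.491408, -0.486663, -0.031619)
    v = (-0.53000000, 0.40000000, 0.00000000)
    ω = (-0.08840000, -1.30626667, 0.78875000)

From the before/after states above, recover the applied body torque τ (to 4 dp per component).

ω₁ − ω₀ = (0.01160000, -0.00626667, -0.01125000)
precession coupling = (0.0936, -0.0112, -0.0065)
τ = I·(Δω/dt) + ω₀×(Iω₀) = (0.1400, -0.0300, -0.0200)

τ = (0.1400, -0.0300, -0.0200)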